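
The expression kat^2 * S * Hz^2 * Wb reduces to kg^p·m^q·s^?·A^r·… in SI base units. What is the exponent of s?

kat = s⁻¹·mol.
So kat² = s⁻²·mol².
S = kg⁻¹·m⁻²·s³·A².
Hz = s⁻¹.
So Hz² = s⁻².
Wb = kg·m²·s⁻²·A⁻¹.
Combining: kat²·S·Hz²·Wb = (s⁻²·mol²) · (kg⁻¹·m⁻²·s³·A²) · s⁻² · (kg·m²·s⁻²·A⁻¹) = s⁻³·A·mol².
The exponent of s is -3.

-3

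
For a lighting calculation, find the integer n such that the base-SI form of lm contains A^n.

lm = cd·sr = cd (luminous flux; sr is dimensionless).
The exponent of A is 0.

0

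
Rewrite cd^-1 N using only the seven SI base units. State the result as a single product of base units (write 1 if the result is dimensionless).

N = kg·m·s⁻².
Combining: cd⁻¹·N = cd⁻¹ · (kg·m·s⁻²) = kg·m·s⁻²·cd⁻¹.

kg·m·s⁻²·cd⁻¹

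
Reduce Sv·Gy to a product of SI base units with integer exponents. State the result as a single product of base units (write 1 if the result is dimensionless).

m⁴·s⁻⁴

Sv = m²·s⁻².
Gy = m²·s⁻².
Combining: Sv·Gy = (m²·s⁻²) · (m²·s⁻²) = m⁴·s⁻⁴.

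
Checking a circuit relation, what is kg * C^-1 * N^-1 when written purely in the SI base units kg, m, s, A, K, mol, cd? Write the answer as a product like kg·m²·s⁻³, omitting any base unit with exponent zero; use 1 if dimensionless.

m⁻¹·s·A⁻¹

C = s·A.
So C⁻¹ = s⁻¹·A⁻¹.
N = kg·m·s⁻².
So N⁻¹ = kg⁻¹·m⁻¹·s².
Combining: kg·C⁻¹·N⁻¹ = kg · (s⁻¹·A⁻¹) · (kg⁻¹·m⁻¹·s²) = m⁻¹·s·A⁻¹.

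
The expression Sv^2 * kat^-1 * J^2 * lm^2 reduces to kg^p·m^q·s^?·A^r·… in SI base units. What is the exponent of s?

-7

Sv = J/kg (equivalent dose = energy per mass),
    = m²·s⁻².
So Sv² = m⁴·s⁻⁴.
kat = mol/s = s⁻¹·mol (catalytic activity).
So kat⁻¹ = s·mol⁻¹.
J = N·m (work = force × distance),
    = kg·m²·s⁻².
So J² = kg²·m⁴·s⁻⁴.
lm = cd·sr = cd (luminous flux; sr is dimensionless).
So lm² = cd².
Combining: Sv²·kat⁻¹·J²·lm² = (m⁴·s⁻⁴) · (s·mol⁻¹) · (kg²·m⁴·s⁻⁴) · cd² = kg²·m⁸·s⁻⁷·mol⁻¹·cd².
The exponent of s is -7.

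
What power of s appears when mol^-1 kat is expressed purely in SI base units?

-1

kat = mol/s = s⁻¹·mol (catalytic activity).
Combining: mol⁻¹·kat = mol⁻¹ · (s⁻¹·mol) = s⁻¹.
The exponent of s is -1.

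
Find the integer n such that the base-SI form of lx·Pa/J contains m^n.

-5

lx = lm/m² (illuminance = luminous flux per area),
    = m⁻²·cd.
J = N·m (work = force × distance),
    = kg·m²·s⁻².
So J⁻¹ = kg⁻¹·m⁻²·s².
Pa = N/m² (pressure = force per area),
    = kg·m⁻¹·s⁻².
Combining: lx·J⁻¹·Pa = (m⁻²·cd) · (kg⁻¹·m⁻²·s²) · (kg·m⁻¹·s⁻²) = m⁻⁵·cd.
The exponent of m is -5.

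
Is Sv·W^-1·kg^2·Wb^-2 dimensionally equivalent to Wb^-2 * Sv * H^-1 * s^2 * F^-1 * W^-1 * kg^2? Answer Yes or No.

Left side:
  Sv = m²·s⁻².
  W = kg·m²·s⁻³.
  So W⁻¹ = kg⁻¹·m⁻²·s³.
  Wb = kg·m²·s⁻²·A⁻¹.
  So Wb⁻² = kg⁻²·m⁻⁴·s⁴·A².
  Combining: Sv·W⁻¹·kg²·Wb⁻² = (m²·s⁻²) · (kg⁻¹·m⁻²·s³) · kg² · (kg⁻²·m⁻⁴·s⁴·A²) = kg⁻¹·m⁻⁴·s⁵·A².
Right side:
  Wb = V·s (flux: a volt is a weber per second),
      = kg·m²·s⁻²·A⁻¹.
  So Wb⁻² = kg⁻²·m⁻⁴·s⁴·A².
  Sv = J/kg (equivalent dose = energy per mass),
      = m²·s⁻².
  H = Wb/A (inductance = flux per current),
      = kg·m²·s⁻²·A⁻².
  So H⁻¹ = kg⁻¹·m⁻²·s²·A².
  F = C/V (capacitance = charge per voltage),
      = A·s/(kg·m²·s⁻³·A⁻¹) (substituting C and V),
      = kg⁻¹·m⁻²·s⁴·A².
  So F⁻¹ = kg·m²·s⁻⁴·A⁻².
  W = J/s (power = energy per time),
      = kg·m²·s⁻³.
  So W⁻¹ = kg⁻¹·m⁻²·s³.
  Combining: Wb⁻²·Sv·H⁻¹·s²·F⁻¹·W⁻¹·kg² = (kg⁻²·m⁻⁴·s⁴·A²) · (m²·s⁻²) · (kg⁻¹·m⁻²·s²·A²) · s² · (kg·m²·s⁻⁴·A⁻²) · (kg⁻¹·m⁻²·s³) · kg² = kg⁻¹·m⁻⁴·s⁵·A².
Both reduce to kg⁻¹·m⁻⁴·s⁵·A².

Yes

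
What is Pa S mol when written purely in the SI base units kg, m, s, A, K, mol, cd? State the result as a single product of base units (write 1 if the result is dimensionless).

m⁻³·s·A²·mol

Pa = N/m² (pressure = force per area),
    = kg·m⁻¹·s⁻².
S = 1/Ω (conductance is reciprocal resistance),
    = kg⁻¹·m⁻²·s³·A².
Combining: Pa·S·mol = (kg·m⁻¹·s⁻²) · (kg⁻¹·m⁻²·s³·A²) · mol = m⁻³·s·A²·mol.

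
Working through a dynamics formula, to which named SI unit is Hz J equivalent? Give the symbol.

W

Hz = 1/s = s⁻¹ (frequency is cycles per second).
J = N·m (work = force × distance),
    = kg·m²·s⁻².
Combining: Hz·J = s⁻¹ · (kg·m²·s⁻²) = kg·m²·s⁻³.
kg·m²·s⁻³ is the base-SI form of the watt.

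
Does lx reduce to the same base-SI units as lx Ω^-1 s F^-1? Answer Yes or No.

Left side:
  lx = m⁻²·cd.
Right side:
  lx = m⁻²·cd.
  Ω = kg·m²·s⁻³·A⁻².
  So Ω⁻¹ = kg⁻¹·m⁻²·s³·A².
  F = kg⁻¹·m⁻²·s⁴·A².
  So F⁻¹ = kg·m²·s⁻⁴·A⁻².
  Combining: lx·Ω⁻¹·s·F⁻¹ = (m⁻²·cd) · (kg⁻¹·m⁻²·s³·A²) · s · (kg·m²·s⁻⁴·A⁻²) = m⁻²·cd.
Both reduce to m⁻²·cd.

Yes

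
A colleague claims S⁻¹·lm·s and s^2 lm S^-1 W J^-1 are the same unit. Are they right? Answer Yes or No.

Left side:
  S = kg⁻¹·m⁻²·s³·A².
  So S⁻¹ = kg·m²·s⁻³·A⁻².
  lm = cd.
  Combining: S⁻¹·lm·s = (kg·m²·s⁻³·A⁻²) · cd · s = kg·m²·s⁻²·A⁻²·cd.
Right side:
  lm = cd·sr = cd (luminous flux; sr is dimensionless).
  S = 1/Ω (conductance is reciprocal resistance),
      = kg⁻¹·m⁻²·s³·A².
  So S⁻¹ = kg·m²·s⁻³·A⁻².
  W = J/s (power = energy per time),
      = kg·m²·s⁻³.
  J = N·m (work = force × distance),
      = kg·m²·s⁻².
  So J⁻¹ = kg⁻¹·m⁻²·s².
  Combining: s²·lm·S⁻¹·W·J⁻¹ = s² · cd · (kg·m²·s⁻³·A⁻²) · (kg·m²·s⁻³) · (kg⁻¹·m⁻²·s²) = kg·m²·s⁻²·A⁻²·cd.
Both reduce to kg·m²·s⁻²·A⁻²·cd.

Yes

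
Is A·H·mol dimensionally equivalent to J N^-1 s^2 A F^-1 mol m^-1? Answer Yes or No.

Yes

Left side:
  H = Wb/A (inductance = flux per current),
      = kg·m²·s⁻²·A⁻².
  Combining: A·H·mol = A · (kg·m²·s⁻²·A⁻²) · mol = kg·m²·s⁻²·A⁻¹·mol.
Right side:
  J = N·m (work = force × distance),
      = kg·m²·s⁻².
  N = kg·m/s² = kg·m·s⁻² (force = mass × acceleration).
  So N⁻¹ = kg⁻¹·m⁻¹·s².
  F = C/V (capacitance = charge per voltage),
      = A·s/(kg·m²·s⁻³·A⁻¹) (substituting C and V),
      = kg⁻¹·m⁻²·s⁴·A².
  So F⁻¹ = kg·m²·s⁻⁴·A⁻².
  Combining: J·N⁻¹·s²·A·F⁻¹·mol·m⁻¹ = (kg·m²·s⁻²) · (kg⁻¹·m⁻¹·s²) · s² · A · (kg·m²·s⁻⁴·A⁻²) · mol · m⁻¹ = kg·m²·s⁻²·A⁻¹·mol.
Both reduce to kg·m²·s⁻²·A⁻¹·mol.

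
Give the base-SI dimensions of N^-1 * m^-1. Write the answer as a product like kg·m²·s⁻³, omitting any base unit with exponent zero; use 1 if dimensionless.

N = kg·m/s² = kg·m·s⁻² (force = mass × acceleration).
So N⁻¹ = kg⁻¹·m⁻¹·s².
Combining: N⁻¹·m⁻¹ = (kg⁻¹·m⁻¹·s²) · m⁻¹ = kg⁻¹·m⁻²·s².

kg⁻¹·m⁻²·s²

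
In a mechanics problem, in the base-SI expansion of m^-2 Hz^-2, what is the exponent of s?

2

Hz = 1/s = s⁻¹ (frequency is cycles per second).
So Hz⁻² = s².
Combining: m⁻²·Hz⁻² = m⁻² · s² = m⁻²·s².
The exponent of s is 2.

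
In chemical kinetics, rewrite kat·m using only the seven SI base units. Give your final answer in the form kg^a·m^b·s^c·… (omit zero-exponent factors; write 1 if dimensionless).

m·s⁻¹·mol

kat = s⁻¹·mol.
Combining: kat·m = (s⁻¹·mol) · m = m·s⁻¹·mol.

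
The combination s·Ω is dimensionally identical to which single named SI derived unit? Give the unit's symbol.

Ω = kg·m²·s⁻³·A⁻².
Combining: s·Ω = s · (kg·m²·s⁻³·A⁻²) = kg·m²·s⁻²·A⁻².
kg·m²·s⁻²·A⁻² is the base-SI form of the henry.

H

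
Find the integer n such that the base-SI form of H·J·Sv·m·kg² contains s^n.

H = Wb/A (inductance = flux per current),
    = kg·m²·s⁻²·A⁻².
J = N·m (work = force × distance),
    = kg·m²·s⁻².
Sv = J/kg (equivalent dose = energy per mass),
    = m²·s⁻².
Combining: H·J·Sv·m·kg² = (kg·m²·s⁻²·A⁻²) · (kg·m²·s⁻²) · (m²·s⁻²) · m · kg² = kg⁴·m⁷·s⁻⁶·A⁻².
The exponent of s is -6.

-6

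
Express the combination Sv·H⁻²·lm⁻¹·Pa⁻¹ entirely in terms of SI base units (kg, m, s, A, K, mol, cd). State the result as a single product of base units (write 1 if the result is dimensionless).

Sv = m²·s⁻².
H = kg·m²·s⁻²·A⁻².
So H⁻² = kg⁻²·m⁻⁴·s⁴·A⁴.
lm = cd.
So lm⁻¹ = cd⁻¹.
Pa = kg·m⁻¹·s⁻².
So Pa⁻¹ = kg⁻¹·m·s².
Combining: Sv·H⁻²·lm⁻¹·Pa⁻¹ = (m²·s⁻²) · (kg⁻²·m⁻⁴·s⁴·A⁴) · cd⁻¹ · (kg⁻¹·m·s²) = kg⁻³·m⁻¹·s⁴·A⁴·cd⁻¹.

kg⁻³·m⁻¹·s⁴·A⁴·cd⁻¹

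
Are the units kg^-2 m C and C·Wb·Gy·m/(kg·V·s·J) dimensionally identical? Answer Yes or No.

Left side:
  C = A·s = s·A (charge = current × time).
  Combining: kg⁻²·m·C = kg⁻² · m · (s·A) = kg⁻²·m·s·A.
Right side:
  C = s·A.
  V = kg·m²·s⁻³·A⁻¹.
  So V⁻¹ = kg⁻¹·m⁻²·s³·A.
  Wb = kg·m²·s⁻²·A⁻¹.
  Gy = m²·s⁻².
  J = kg·m²·s⁻².
  So J⁻¹ = kg⁻¹·m⁻²·s².
  Combining: kg⁻¹·C·V⁻¹·s⁻¹·Wb·Gy·m·J⁻¹ = kg⁻¹ · (s·A) · (kg⁻¹·m⁻²·s³·A) · s⁻¹ · (kg·m²·s⁻²·A⁻¹) · (m²·s⁻²) · m · (kg⁻¹·m⁻²·s²) = kg⁻²·m·s·A.
Both reduce to kg⁻²·m·s·A.

Yes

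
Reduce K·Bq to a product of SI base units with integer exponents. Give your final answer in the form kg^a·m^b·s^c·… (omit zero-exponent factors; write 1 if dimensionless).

s⁻¹·K

Bq = 1/s = s⁻¹ (activity is decays per second).
Combining: K·Bq = K · s⁻¹ = s⁻¹·K.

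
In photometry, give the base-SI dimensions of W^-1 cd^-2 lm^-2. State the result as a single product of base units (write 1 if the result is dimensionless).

kg⁻¹·m⁻²·s³·cd⁻⁴

W = J/s (power = energy per time),
    = kg·m²·s⁻³.
So W⁻¹ = kg⁻¹·m⁻²·s³.
lm = cd·sr = cd (luminous flux; sr is dimensionless).
So lm⁻² = cd⁻².
Combining: W⁻¹·cd⁻²·lm⁻² = (kg⁻¹·m⁻²·s³) · cd⁻² · cd⁻² = kg⁻¹·m⁻²·s³·cd⁻⁴.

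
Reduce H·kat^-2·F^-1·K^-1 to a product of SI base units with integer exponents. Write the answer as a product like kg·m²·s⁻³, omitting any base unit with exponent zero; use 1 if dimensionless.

kg²·m⁴·s⁻⁴·A⁻⁴·K⁻¹·mol⁻²

H = kg·m²·s⁻²·A⁻².
kat = s⁻¹·mol.
So kat⁻² = s²·mol⁻².
F = kg⁻¹·m⁻²·s⁴·A².
So F⁻¹ = kg·m²·s⁻⁴·A⁻².
Combining: H·kat⁻²·F⁻¹·K⁻¹ = (kg·m²·s⁻²·A⁻²) · (s²·mol⁻²) · (kg·m²·s⁻⁴·A⁻²) · K⁻¹ = kg²·m⁴·s⁻⁴·A⁻⁴·K⁻¹·mol⁻².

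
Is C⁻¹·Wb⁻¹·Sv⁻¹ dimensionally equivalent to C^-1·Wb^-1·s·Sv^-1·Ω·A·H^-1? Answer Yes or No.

No

Left side:
  C = A·s = s·A (charge = current × time).
  So C⁻¹ = s⁻¹·A⁻¹.
  Wb = V·s (flux: a volt is a weber per second),
      = kg·m²·s⁻²·A⁻¹.
  So Wb⁻¹ = kg⁻¹·m⁻²·s²·A.
  Sv = J/kg (equivalent dose = energy per mass),
      = m²·s⁻².
  So Sv⁻¹ = m⁻²·s².
  Combining: C⁻¹·Wb⁻¹·Sv⁻¹ = (s⁻¹·A⁻¹) · (kg⁻¹·m⁻²·s²·A) · (m⁻²·s²) = kg⁻¹·m⁻⁴·s³.
Right side:
  C = A·s = s·A (charge = current × time).
  So C⁻¹ = s⁻¹·A⁻¹.
  Wb = V·s (flux: a volt is a weber per second),
      = kg·m²·s⁻²·A⁻¹.
  So Wb⁻¹ = kg⁻¹·m⁻²·s²·A.
  Sv = J/kg (equivalent dose = energy per mass),
      = m²·s⁻².
  So Sv⁻¹ = m⁻²·s².
  Ω = V/A (resistance = voltage per current),
      = kg·m²·s⁻³·A⁻².
  H = Wb/A (inductance = flux per current),
      = kg·m²·s⁻²·A⁻².
  So H⁻¹ = kg⁻¹·m⁻²·s²·A².
  Combining: C⁻¹·Wb⁻¹·s·Sv⁻¹·Ω·A·H⁻¹ = (s⁻¹·A⁻¹) · (kg⁻¹·m⁻²·s²·A) · s · (m⁻²·s²) · (kg·m²·s⁻³·A⁻²) · A · (kg⁻¹·m⁻²·s²·A²) = kg⁻¹·m⁻⁴·s³·A.
Left is kg⁻¹·m⁻⁴·s³; right is kg⁻¹·m⁻⁴·s³·A — different.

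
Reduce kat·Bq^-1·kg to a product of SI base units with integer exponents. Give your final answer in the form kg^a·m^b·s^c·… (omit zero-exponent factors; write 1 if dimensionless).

kg·mol

kat = mol/s = s⁻¹·mol (catalytic activity).
Bq = 1/s = s⁻¹ (activity is decays per second).
So Bq⁻¹ = s.
Combining: kat·Bq⁻¹·kg = (s⁻¹·mol) · s · kg = kg·mol.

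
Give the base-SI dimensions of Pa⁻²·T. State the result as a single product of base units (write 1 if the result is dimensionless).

kg⁻¹·m²·s²·A⁻¹

Pa = kg·m⁻¹·s⁻².
So Pa⁻² = kg⁻²·m²·s⁴.
T = kg·s⁻²·A⁻¹.
Combining: Pa⁻²·T = (kg⁻²·m²·s⁴) · (kg·s⁻²·A⁻¹) = kg⁻¹·m²·s²·A⁻¹.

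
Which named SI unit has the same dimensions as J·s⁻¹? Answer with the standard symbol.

J = N·m (work = force × distance),
    = kg·m²·s⁻².
Combining: J·s⁻¹ = (kg·m²·s⁻²) · s⁻¹ = kg·m²·s⁻³.
kg·m²·s⁻³ is the base-SI form of the watt.

W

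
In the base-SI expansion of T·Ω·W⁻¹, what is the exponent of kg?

T = Wb/m² (flux density = flux per area),
    = kg·s⁻²·A⁻¹.
Ω = V/A (resistance = voltage per current),
    = kg·m²·s⁻³·A⁻².
W = J/s (power = energy per time),
    = kg·m²·s⁻³.
So W⁻¹ = kg⁻¹·m⁻²·s³.
Combining: T·Ω·W⁻¹ = (kg·s⁻²·A⁻¹) · (kg·m²·s⁻³·A⁻²) · (kg⁻¹·m⁻²·s³) = kg·s⁻²·A⁻³.
The exponent of kg is 1.

1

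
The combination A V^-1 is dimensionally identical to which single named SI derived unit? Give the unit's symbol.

S

V = kg·m²·s⁻³·A⁻¹.
So V⁻¹ = kg⁻¹·m⁻²·s³·A.
Combining: A·V⁻¹ = A · (kg⁻¹·m⁻²·s³·A) = kg⁻¹·m⁻²·s³·A².
kg⁻¹·m⁻²·s³·A² is the base-SI form of the siemens.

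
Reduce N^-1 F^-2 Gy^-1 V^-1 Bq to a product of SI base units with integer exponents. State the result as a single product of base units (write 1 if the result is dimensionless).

m⁻¹·s⁻²·A⁻³

N = kg·m·s⁻².
So N⁻¹ = kg⁻¹·m⁻¹·s².
F = kg⁻¹·m⁻²·s⁴·A².
So F⁻² = kg²·m⁴·s⁻⁸·A⁻⁴.
Gy = m²·s⁻².
So Gy⁻¹ = m⁻²·s².
V = kg·m²·s⁻³·A⁻¹.
So V⁻¹ = kg⁻¹·m⁻²·s³·A.
Bq = s⁻¹.
Combining: N⁻¹·F⁻²·Gy⁻¹·V⁻¹·Bq = (kg⁻¹·m⁻¹·s²) · (kg²·m⁴·s⁻⁸·A⁻⁴) · (m⁻²·s²) · (kg⁻¹·m⁻²·s³·A) · s⁻¹ = m⁻¹·s⁻²·A⁻³.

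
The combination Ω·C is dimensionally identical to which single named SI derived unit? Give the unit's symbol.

Wb

Ω = kg·m²·s⁻³·A⁻².
C = s·A.
Combining: Ω·C = (kg·m²·s⁻³·A⁻²) · (s·A) = kg·m²·s⁻²·A⁻¹.
kg·m²·s⁻²·A⁻¹ is the base-SI form of the weber.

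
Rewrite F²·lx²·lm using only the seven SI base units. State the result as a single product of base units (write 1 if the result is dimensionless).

F = C/V (capacitance = charge per voltage),
    = A·s/(kg·m²·s⁻³·A⁻¹) (substituting C and V),
    = kg⁻¹·m⁻²·s⁴·A².
So F² = kg⁻²·m⁻⁴·s⁸·A⁴.
lx = lm/m² (illuminance = luminous flux per area),
    = m⁻²·cd.
So lx² = m⁻⁴·cd².
lm = cd·sr = cd (luminous flux; sr is dimensionless).
Combining: F²·lx²·lm = (kg⁻²·m⁻⁴·s⁸·A⁴) · (m⁻⁴·cd²) · cd = kg⁻²·m⁻⁸·s⁸·A⁴·cd³.

kg⁻²·m⁻⁸·s⁸·A⁴·cd³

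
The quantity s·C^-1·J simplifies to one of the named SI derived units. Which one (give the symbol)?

Wb

C = s·A.
So C⁻¹ = s⁻¹·A⁻¹.
J = kg·m²·s⁻².
Combining: s·C⁻¹·J = s · (s⁻¹·A⁻¹) · (kg·m²·s⁻²) = kg·m²·s⁻²·A⁻¹.
kg·m²·s⁻²·A⁻¹ is the base-SI form of the weber.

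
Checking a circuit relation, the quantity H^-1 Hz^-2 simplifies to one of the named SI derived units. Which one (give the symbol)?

F

H = kg·m²·s⁻²·A⁻².
So H⁻¹ = kg⁻¹·m⁻²·s²·A².
Hz = s⁻¹.
So Hz⁻² = s².
Combining: H⁻¹·Hz⁻² = (kg⁻¹·m⁻²·s²·A²) · s² = kg⁻¹·m⁻²·s⁴·A².
kg⁻¹·m⁻²·s⁴·A² is the base-SI form of the farad.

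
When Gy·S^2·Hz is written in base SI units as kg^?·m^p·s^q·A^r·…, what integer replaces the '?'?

Gy = J/kg (absorbed dose = energy per mass),
    = m²·s⁻².
S = 1/Ω (conductance is reciprocal resistance),
    = kg⁻¹·m⁻²·s³·A².
So S² = kg⁻²·m⁻⁴·s⁶·A⁴.
Hz = 1/s = s⁻¹ (frequency is cycles per second).
Combining: Gy·S²·Hz = (m²·s⁻²) · (kg⁻²·m⁻⁴·s⁶·A⁴) · s⁻¹ = kg⁻²·m⁻²·s³·A⁴.
The exponent of kg is -2.

-2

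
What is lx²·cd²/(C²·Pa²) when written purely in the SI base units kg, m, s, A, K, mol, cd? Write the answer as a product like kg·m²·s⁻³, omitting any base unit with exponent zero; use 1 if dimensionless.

kg⁻²·m⁻²·s²·A⁻²·cd⁴

lx = lm/m² (illuminance = luminous flux per area),
    = m⁻²·cd.
So lx² = m⁻⁴·cd².
C = A·s = s·A (charge = current × time).
So C⁻² = s⁻²·A⁻².
Pa = N/m² (pressure = force per area),
    = kg·m⁻¹·s⁻².
So Pa⁻² = kg⁻²·m²·s⁴.
Combining: lx²·C⁻²·cd²·Pa⁻² = (m⁻⁴·cd²) · (s⁻²·A⁻²) · cd² · (kg⁻²·m²·s⁴) = kg⁻²·m⁻²·s²·A⁻²·cd⁴.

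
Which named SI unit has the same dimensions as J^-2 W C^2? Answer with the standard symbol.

S

J = kg·m²·s⁻².
So J⁻² = kg⁻²·m⁻⁴·s⁴.
W = kg·m²·s⁻³.
C = s·A.
So C² = s²·A².
Combining: J⁻²·W·C² = (kg⁻²·m⁻⁴·s⁴) · (kg·m²·s⁻³) · (s²·A²) = kg⁻¹·m⁻²·s³·A².
kg⁻¹·m⁻²·s³·A² is the base-SI form of the siemens.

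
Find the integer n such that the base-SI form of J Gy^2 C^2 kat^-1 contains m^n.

J = N·m (work = force × distance),
    = kg·m²·s⁻².
Gy = J/kg (absorbed dose = energy per mass),
    = m²·s⁻².
So Gy² = m⁴·s⁻⁴.
C = A·s = s·A (charge = current × time).
So C² = s²·A².
kat = mol/s = s⁻¹·mol (catalytic activity).
So kat⁻¹ = s·mol⁻¹.
Combining: J·Gy²·C²·kat⁻¹ = (kg·m²·s⁻²) · (m⁴·s⁻⁴) · (s²·A²) · (s·mol⁻¹) = kg·m⁶·s⁻³·A²·mol⁻¹.
The exponent of m is 6.

6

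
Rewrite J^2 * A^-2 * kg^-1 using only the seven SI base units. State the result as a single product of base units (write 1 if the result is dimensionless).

J = kg·m²·s⁻².
So J² = kg²·m⁴·s⁻⁴.
Combining: J²·A⁻²·kg⁻¹ = (kg²·m⁴·s⁻⁴) · A⁻² · kg⁻¹ = kg·m⁴·s⁻⁴·A⁻².

kg·m⁴·s⁻⁴·A⁻²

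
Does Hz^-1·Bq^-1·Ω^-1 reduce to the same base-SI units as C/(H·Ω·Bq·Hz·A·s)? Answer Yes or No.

No

Left side:
  Hz = 1/s = s⁻¹ (frequency is cycles per second).
  So Hz⁻¹ = s.
  Bq = 1/s = s⁻¹ (activity is decays per second).
  So Bq⁻¹ = s.
  Ω = V/A (resistance = voltage per current),
      = kg·m²·s⁻³·A⁻².
  So Ω⁻¹ = kg⁻¹·m⁻²·s³·A².
  Combining: Hz⁻¹·Bq⁻¹·Ω⁻¹ = s · s · (kg⁻¹·m⁻²·s³·A²) = kg⁻¹·m⁻²·s⁵·A².
Right side:
  H = Wb/A (inductance = flux per current),
      = kg·m²·s⁻²·A⁻².
  So H⁻¹ = kg⁻¹·m⁻²·s²·A².
  Ω = V/A (resistance = voltage per current),
      = kg·m²·s⁻³·A⁻².
  So Ω⁻¹ = kg⁻¹·m⁻²·s³·A².
  Bq = 1/s = s⁻¹ (activity is decays per second).
  So Bq⁻¹ = s.
  Hz = 1/s = s⁻¹ (frequency is cycles per second).
  So Hz⁻¹ = s.
  C = A·s = s·A (charge = current × time).
  Combining: H⁻¹·Ω⁻¹·Bq⁻¹·Hz⁻¹·A⁻¹·C·s⁻¹ = (kg⁻¹·m⁻²·s²·A²) · (kg⁻¹·m⁻²·s³·A²) · s · s · A⁻¹ · (s·A) · s⁻¹ = kg⁻²·m⁻⁴·s⁷·A⁴.
Left is kg⁻¹·m⁻²·s⁵·A²; right is kg⁻²·m⁻⁴·s⁷·A⁴ — different.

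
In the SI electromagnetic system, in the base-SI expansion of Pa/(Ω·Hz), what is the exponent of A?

2

Ω = V/A (resistance = voltage per current),
    = kg·m²·s⁻³·A⁻².
So Ω⁻¹ = kg⁻¹·m⁻²·s³·A².
Hz = 1/s = s⁻¹ (frequency is cycles per second).
So Hz⁻¹ = s.
Pa = N/m² (pressure = force per area),
    = kg·m⁻¹·s⁻².
Combining: Ω⁻¹·Hz⁻¹·Pa = (kg⁻¹·m⁻²·s³·A²) · s · (kg·m⁻¹·s⁻²) = m⁻³·s²·A².
The exponent of A is 2.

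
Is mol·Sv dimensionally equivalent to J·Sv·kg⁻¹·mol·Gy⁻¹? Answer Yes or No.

Yes

Left side:
  Sv = J/kg (equivalent dose = energy per mass),
      = m²·s⁻².
  Combining: mol·Sv = mol · (m²·s⁻²) = m²·s⁻²·mol.
Right side:
  J = kg·m²·s⁻².
  Sv = m²·s⁻².
  Gy = m²·s⁻².
  So Gy⁻¹ = m⁻²·s².
  Combining: J·Sv·kg⁻¹·mol·Gy⁻¹ = (kg·m²·s⁻²) · (m²·s⁻²) · kg⁻¹ · mol · (m⁻²·s²) = m²·s⁻²·mol.
Both reduce to m²·s⁻²·mol.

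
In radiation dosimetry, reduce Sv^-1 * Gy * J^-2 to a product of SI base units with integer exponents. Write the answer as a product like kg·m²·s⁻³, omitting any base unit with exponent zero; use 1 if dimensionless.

Sv = m²·s⁻².
So Sv⁻¹ = m⁻²·s².
Gy = m²·s⁻².
J = kg·m²·s⁻².
So J⁻² = kg⁻²·m⁻⁴·s⁴.
Combining: Sv⁻¹·Gy·J⁻² = (m⁻²·s²) · (m²·s⁻²) · (kg⁻²·m⁻⁴·s⁴) = kg⁻²·m⁻⁴·s⁴.

kg⁻²·m⁻⁴·s⁴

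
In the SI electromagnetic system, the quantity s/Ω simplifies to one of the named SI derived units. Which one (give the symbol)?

Ω = kg·m²·s⁻³·A⁻².
So Ω⁻¹ = kg⁻¹·m⁻²·s³·A².
Combining: Ω⁻¹·s = (kg⁻¹·m⁻²·s³·A²) · s = kg⁻¹·m⁻²·s⁴·A².
kg⁻¹·m⁻²·s⁴·A² is the base-SI form of the farad.

F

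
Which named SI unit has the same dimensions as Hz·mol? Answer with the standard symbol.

kat

Hz = 1/s = s⁻¹ (frequency is cycles per second).
Combining: Hz·mol = s⁻¹ · mol = s⁻¹·mol.
s⁻¹·mol is the base-SI form of the katal.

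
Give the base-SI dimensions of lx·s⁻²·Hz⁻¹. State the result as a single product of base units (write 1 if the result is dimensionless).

lx = m⁻²·cd.
Hz = s⁻¹.
So Hz⁻¹ = s.
Combining: lx·s⁻²·Hz⁻¹ = (m⁻²·cd) · s⁻² · s = m⁻²·s⁻¹·cd.

m⁻²·s⁻¹·cd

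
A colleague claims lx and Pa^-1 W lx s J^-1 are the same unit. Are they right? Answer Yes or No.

Left side:
  lx = lm/m² (illuminance = luminous flux per area),
      = m⁻²·cd.
Right side:
  Pa = N/m² (pressure = force per area),
      = kg·m⁻¹·s⁻².
  So Pa⁻¹ = kg⁻¹·m·s².
  W = J/s (power = energy per time),
      = kg·m²·s⁻³.
  lx = lm/m² (illuminance = luminous flux per area),
      = m⁻²·cd.
  J = N·m (work = force × distance),
      = kg·m²·s⁻².
  So J⁻¹ = kg⁻¹·m⁻²·s².
  Combining: Pa⁻¹·W·lx·s·J⁻¹ = (kg⁻¹·m·s²) · (kg·m²·s⁻³) · (m⁻²·cd) · s · (kg⁻¹·m⁻²·s²) = kg⁻¹·m⁻¹·s²·cd.
Left is m⁻²·cd; right is kg⁻¹·m⁻¹·s²·cd — different.

No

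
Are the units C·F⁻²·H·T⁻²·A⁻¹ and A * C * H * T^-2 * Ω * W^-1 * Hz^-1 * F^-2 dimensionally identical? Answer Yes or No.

No

Left side:
  C = A·s = s·A (charge = current × time).
  F = C/V (capacitance = charge per voltage),
      = A·s/(kg·m²·s⁻³·A⁻¹) (substituting C and V),
      = kg⁻¹·m⁻²·s⁴·A².
  So F⁻² = kg²·m⁴·s⁻⁸·A⁻⁴.
  H = Wb/A (inductance = flux per current),
      = kg·m²·s⁻²·A⁻².
  T = Wb/m² (flux density = flux per area),
      = kg·s⁻²·A⁻¹.
  So T⁻² = kg⁻²·s⁴·A².
  Combining: C·F⁻²·H·T⁻²·A⁻¹ = (s·A) · (kg²·m⁴·s⁻⁸·A⁻⁴) · (kg·m²·s⁻²·A⁻²) · (kg⁻²·s⁴·A²) · A⁻¹ = kg·m⁶·s⁻⁵·A⁻⁴.
Right side:
  C = s·A.
  H = kg·m²·s⁻²·A⁻².
  T = kg·s⁻²·A⁻¹.
  So T⁻² = kg⁻²·s⁴·A².
  Ω = kg·m²·s⁻³·A⁻².
  W = kg·m²·s⁻³.
  So W⁻¹ = kg⁻¹·m⁻²·s³.
  Hz = s⁻¹.
  So Hz⁻¹ = s.
  F = kg⁻¹·m⁻²·s⁴·A².
  So F⁻² = kg²·m⁴·s⁻⁸·A⁻⁴.
  Combining: A·C·H·T⁻²·Ω·W⁻¹·Hz⁻¹·F⁻² = A · (s·A) · (kg·m²·s⁻²·A⁻²) · (kg⁻²·s⁴·A²) · (kg·m²·s⁻³·A⁻²) · (kg⁻¹·m⁻²·s³) · s · (kg²·m⁴·s⁻⁸·A⁻⁴) = kg·m⁶·s⁻⁴·A⁻⁴.
Left is kg·m⁶·s⁻⁵·A⁻⁴; right is kg·m⁶·s⁻⁴·A⁻⁴ — different.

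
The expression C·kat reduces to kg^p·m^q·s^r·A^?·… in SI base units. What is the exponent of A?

1

C = A·s = s·A (charge = current × time).
kat = mol/s = s⁻¹·mol (catalytic activity).
Combining: C·kat = (s·A) · (s⁻¹·mol) = A·mol.
The exponent of A is 1.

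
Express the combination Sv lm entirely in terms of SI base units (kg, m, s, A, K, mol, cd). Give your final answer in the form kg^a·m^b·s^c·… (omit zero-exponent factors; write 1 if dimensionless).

Sv = m²·s⁻².
lm = cd.
Combining: Sv·lm = (m²·s⁻²) · cd = m²·s⁻²·cd.

m²·s⁻²·cd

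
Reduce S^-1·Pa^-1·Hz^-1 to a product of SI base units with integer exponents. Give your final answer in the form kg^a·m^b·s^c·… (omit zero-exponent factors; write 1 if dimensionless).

S = kg⁻¹·m⁻²·s³·A².
So S⁻¹ = kg·m²·s⁻³·A⁻².
Pa = kg·m⁻¹·s⁻².
So Pa⁻¹ = kg⁻¹·m·s².
Hz = s⁻¹.
So Hz⁻¹ = s.
Combining: S⁻¹·Pa⁻¹·Hz⁻¹ = (kg·m²·s⁻³·A⁻²) · (kg⁻¹·m·s²) · s = m³·A⁻².

m³·A⁻²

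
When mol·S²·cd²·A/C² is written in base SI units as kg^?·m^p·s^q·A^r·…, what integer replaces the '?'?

S = 1/Ω (conductance is reciprocal resistance),
    = kg⁻¹·m⁻²·s³·A².
So S² = kg⁻²·m⁻⁴·s⁶·A⁴.
C = A·s = s·A (charge = current × time).
So C⁻² = s⁻²·A⁻².
Combining: mol·S²·C⁻²·cd²·A = mol · (kg⁻²·m⁻⁴·s⁶·A⁴) · (s⁻²·A⁻²) · cd² · A = kg⁻²·m⁻⁴·s⁴·A³·mol·cd².
The exponent of kg is -2.

-2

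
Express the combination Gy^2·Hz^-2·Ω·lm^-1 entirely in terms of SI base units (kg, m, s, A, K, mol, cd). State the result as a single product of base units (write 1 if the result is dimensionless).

kg·m⁶·s⁻⁵·A⁻²·cd⁻¹

Gy = J/kg (absorbed dose = energy per mass),
    = m²·s⁻².
So Gy² = m⁴·s⁻⁴.
Hz = 1/s = s⁻¹ (frequency is cycles per second).
So Hz⁻² = s².
Ω = V/A (resistance = voltage per current),
    = kg·m²·s⁻³·A⁻².
lm = cd·sr = cd (luminous flux; sr is dimensionless).
So lm⁻¹ = cd⁻¹.
Combining: Gy²·Hz⁻²·Ω·lm⁻¹ = (m⁴·s⁻⁴) · s² · (kg·m²·s⁻³·A⁻²) · cd⁻¹ = kg·m⁶·s⁻⁵·A⁻²·cd⁻¹.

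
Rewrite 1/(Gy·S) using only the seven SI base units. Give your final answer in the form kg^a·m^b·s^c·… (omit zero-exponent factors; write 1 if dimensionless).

Gy = J/kg (absorbed dose = energy per mass),
    = m²·s⁻².
So Gy⁻¹ = m⁻²·s².
S = 1/Ω (conductance is reciprocal resistance),
    = kg⁻¹·m⁻²·s³·A².
So S⁻¹ = kg·m²·s⁻³·A⁻².
Combining: Gy⁻¹·S⁻¹ = (m⁻²·s²) · (kg·m²·s⁻³·A⁻²) = kg·s⁻¹·A⁻².

kg·s⁻¹·A⁻²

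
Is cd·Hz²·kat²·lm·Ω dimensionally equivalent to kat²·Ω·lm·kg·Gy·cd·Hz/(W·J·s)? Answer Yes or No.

No

Left side:
  Hz = 1/s = s⁻¹ (frequency is cycles per second).
  So Hz² = s⁻².
  kat = mol/s = s⁻¹·mol (catalytic activity).
  So kat² = s⁻²·mol².
  lm = cd·sr = cd (luminous flux; sr is dimensionless).
  Ω = V/A (resistance = voltage per current),
      = kg·m²·s⁻³·A⁻².
  Combining: cd·Hz²·kat²·lm·Ω = cd · s⁻² · (s⁻²·mol²) · cd · (kg·m²·s⁻³·A⁻²) = kg·m²·s⁻⁷·A⁻²·mol²·cd².
Right side:
  W = J/s (power = energy per time),
      = kg·m²·s⁻³.
  So W⁻¹ = kg⁻¹·m⁻²·s³.
  kat = mol/s = s⁻¹·mol (catalytic activity).
  So kat² = s⁻²·mol².
  Ω = V/A (resistance = voltage per current),
      = kg·m²·s⁻³·A⁻².
  J = N·m (work = force × distance),
      = kg·m²·s⁻².
  So J⁻¹ = kg⁻¹·m⁻²·s².
  lm = cd·sr = cd (luminous flux; sr is dimensionless).
  Gy = J/kg (absorbed dose = energy per mass),
      = m²·s⁻².
  Hz = 1/s = s⁻¹ (frequency is cycles per second).
  Combining: W⁻¹·kat²·Ω·J⁻¹·lm·kg·Gy·cd·Hz·s⁻¹ = (kg⁻¹·m⁻²·s³) · (s⁻²·mol²) · (kg·m²·s⁻³·A⁻²) · (kg⁻¹·m⁻²·s²) · cd · kg · (m²·s⁻²) · cd · s⁻¹ · s⁻¹ = s⁻⁴·A⁻²·mol²·cd².
Left is kg·m²·s⁻⁷·A⁻²·mol²·cd²; right is s⁻⁴·A⁻²·mol²·cd² — different.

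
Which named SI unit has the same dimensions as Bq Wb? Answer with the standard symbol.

V

Bq = 1/s = s⁻¹ (activity is decays per second).
Wb = V·s (flux: a volt is a weber per second),
    = kg·m²·s⁻²·A⁻¹.
Combining: Bq·Wb = s⁻¹ · (kg·m²·s⁻²·A⁻¹) = kg·m²·s⁻³·A⁻¹.
kg·m²·s⁻³·A⁻¹ is the base-SI form of the volt.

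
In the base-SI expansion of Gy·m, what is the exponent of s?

-2

Gy = J/kg (absorbed dose = energy per mass),
    = m²·s⁻².
Combining: Gy·m = (m²·s⁻²) · m = m³·s⁻².
The exponent of s is -2.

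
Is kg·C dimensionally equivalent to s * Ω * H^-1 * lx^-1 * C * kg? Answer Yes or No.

Left side:
  C = A·s = s·A (charge = current × time).
  Combining: kg·C = kg · (s·A) = kg·s·A.
Right side:
  Ω = kg·m²·s⁻³·A⁻².
  H = kg·m²·s⁻²·A⁻².
  So H⁻¹ = kg⁻¹·m⁻²·s²·A².
  lx = m⁻²·cd.
  So lx⁻¹ = m²·cd⁻¹.
  C = s·A.
  Combining: s·Ω·H⁻¹·lx⁻¹·C·kg = s · (kg·m²·s⁻³·A⁻²) · (kg⁻¹·m⁻²·s²·A²) · (m²·cd⁻¹) · (s·A) · kg = kg·m²·s·A·cd⁻¹.
Left is kg·s·A; right is kg·m²·s·A·cd⁻¹ — different.

No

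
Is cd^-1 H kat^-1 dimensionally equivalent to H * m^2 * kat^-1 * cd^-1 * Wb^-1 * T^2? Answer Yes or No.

Left side:
  H = Wb/A (inductance = flux per current),
      = kg·m²·s⁻²·A⁻².
  kat = mol/s = s⁻¹·mol (catalytic activity).
  So kat⁻¹ = s·mol⁻¹.
  Combining: cd⁻¹·H·kat⁻¹ = cd⁻¹ · (kg·m²·s⁻²·A⁻²) · (s·mol⁻¹) = kg·m²·s⁻¹·A⁻²·mol⁻¹·cd⁻¹.
Right side:
  H = Wb/A (inductance = flux per current),
      = kg·m²·s⁻²·A⁻².
  kat = mol/s = s⁻¹·mol (catalytic activity).
  So kat⁻¹ = s·mol⁻¹.
  Wb = V·s (flux: a volt is a weber per second),
      = kg·m²·s⁻²·A⁻¹.
  So Wb⁻¹ = kg⁻¹·m⁻²·s²·A.
  T = Wb/m² (flux density = flux per area),
      = kg·s⁻²·A⁻¹.
  So T² = kg²·s⁻⁴·A⁻².
  Combining: H·m²·kat⁻¹·cd⁻¹·Wb⁻¹·T² = (kg·m²·s⁻²·A⁻²) · m² · (s·mol⁻¹) · cd⁻¹ · (kg⁻¹·m⁻²·s²·A) · (kg²·s⁻⁴·A⁻²) = kg²·m²·s⁻³·A⁻³·mol⁻¹·cd⁻¹.
Left is kg·m²·s⁻¹·A⁻²·mol⁻¹·cd⁻¹; right is kg²·m²·s⁻³·A⁻³·mol⁻¹·cd⁻¹ — different.

No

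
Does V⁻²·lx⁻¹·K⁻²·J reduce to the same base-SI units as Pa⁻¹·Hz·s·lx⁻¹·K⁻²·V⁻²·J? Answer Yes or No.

No

Left side:
  V = kg·m²·s⁻³·A⁻¹.
  So V⁻² = kg⁻²·m⁻⁴·s⁶·A².
  lx = m⁻²·cd.
  So lx⁻¹ = m²·cd⁻¹.
  J = kg·m²·s⁻².
  Combining: V⁻²·lx⁻¹·K⁻²·J = (kg⁻²·m⁻⁴·s⁶·A²) · (m²·cd⁻¹) · K⁻² · (kg·m²·s⁻²) = kg⁻¹·s⁴·A²·K⁻²·cd⁻¹.
Right side:
  Pa = kg·m⁻¹·s⁻².
  So Pa⁻¹ = kg⁻¹·m·s².
  Hz = s⁻¹.
  lx = m⁻²·cd.
  So lx⁻¹ = m²·cd⁻¹.
  V = kg·m²·s⁻³·A⁻¹.
  So V⁻² = kg⁻²·m⁻⁴·s⁶·A².
  J = kg·m²·s⁻².
  Combining: Pa⁻¹·Hz·s·lx⁻¹·K⁻²·V⁻²·J = (kg⁻¹·m·s²) · s⁻¹ · s · (m²·cd⁻¹) · K⁻² · (kg⁻²·m⁻⁴·s⁶·A²) · (kg·m²·s⁻²) = kg⁻²·m·s⁶·A²·K⁻²·cd⁻¹.
Left is kg⁻¹·s⁴·A²·K⁻²·cd⁻¹; right is kg⁻²·m·s⁶·A²·K⁻²·cd⁻¹ — different.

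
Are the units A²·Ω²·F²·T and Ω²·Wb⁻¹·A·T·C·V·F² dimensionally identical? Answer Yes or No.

Yes

Left side:
  Ω = V/A (resistance = voltage per current),
      = kg·m²·s⁻³·A⁻².
  So Ω² = kg²·m⁴·s⁻⁶·A⁻⁴.
  F = C/V (capacitance = charge per voltage),
      = A·s/(kg·m²·s⁻³·A⁻¹) (substituting C and V),
      = kg⁻¹·m⁻²·s⁴·A².
  So F² = kg⁻²·m⁻⁴·s⁸·A⁴.
  T = Wb/m² (flux density = flux per area),
      = kg·s⁻²·A⁻¹.
  Combining: A²·Ω²·F²·T = A² · (kg²·m⁴·s⁻⁶·A⁻⁴) · (kg⁻²·m⁻⁴·s⁸·A⁴) · (kg·s⁻²·A⁻¹) = kg·A.
Right side:
  Ω = kg·m²·s⁻³·A⁻².
  So Ω² = kg²·m⁴·s⁻⁶·A⁻⁴.
  Wb = kg·m²·s⁻²·A⁻¹.
  So Wb⁻¹ = kg⁻¹·m⁻²·s²·A.
  T = kg·s⁻²·A⁻¹.
  C = s·A.
  V = kg·m²·s⁻³·A⁻¹.
  F = kg⁻¹·m⁻²·s⁴·A².
  So F² = kg⁻²·m⁻⁴·s⁸·A⁴.
  Combining: Ω²·Wb⁻¹·A·T·C·V·F² = (kg²·m⁴·s⁻⁶·A⁻⁴) · (kg⁻¹·m⁻²·s²·A) · A · (kg·s⁻²·A⁻¹) · (s·A) · (kg·m²·s⁻³·A⁻¹) · (kg⁻²·m⁻⁴·s⁸·A⁴) = kg·A.
Both reduce to kg·A.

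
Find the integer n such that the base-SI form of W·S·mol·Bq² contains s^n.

-2

W = J/s (power = energy per time),
    = kg·m²·s⁻³.
S = 1/Ω (conductance is reciprocal resistance),
    = kg⁻¹·m⁻²·s³·A².
Bq = 1/s = s⁻¹ (activity is decays per second).
So Bq² = s⁻².
Combining: W·S·mol·Bq² = (kg·m²·s⁻³) · (kg⁻¹·m⁻²·s³·A²) · mol · s⁻² = s⁻²·A²·mol.
The exponent of s is -2.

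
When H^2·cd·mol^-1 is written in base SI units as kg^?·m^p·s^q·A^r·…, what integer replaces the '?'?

H = Wb/A (inductance = flux per current),
    = kg·m²·s⁻²·A⁻².
So H² = kg²·m⁴·s⁻⁴·A⁻⁴.
Combining: H²·cd·mol⁻¹ = (kg²·m⁴·s⁻⁴·A⁻⁴) · cd · mol⁻¹ = kg²·m⁴·s⁻⁴·A⁻⁴·mol⁻¹·cd.
The exponent of kg is 2.

2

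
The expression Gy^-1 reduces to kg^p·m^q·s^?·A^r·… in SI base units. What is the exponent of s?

2

Gy = J/kg (absorbed dose = energy per mass),
    = m²·s⁻².
So Gy⁻¹ = m⁻²·s².
The exponent of s is 2.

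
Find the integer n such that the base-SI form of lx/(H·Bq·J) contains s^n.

5

H = Wb/A (inductance = flux per current),
    = kg·m²·s⁻²·A⁻².
So H⁻¹ = kg⁻¹·m⁻²·s²·A².
Bq = 1/s = s⁻¹ (activity is decays per second).
So Bq⁻¹ = s.
J = N·m (work = force × distance),
    = kg·m²·s⁻².
So J⁻¹ = kg⁻¹·m⁻²·s².
lx = lm/m² (illuminance = luminous flux per area),
    = m⁻²·cd.
Combining: H⁻¹·Bq⁻¹·J⁻¹·lx = (kg⁻¹·m⁻²·s²·A²) · s · (kg⁻¹·m⁻²·s²) · (m⁻²·cd) = kg⁻²·m⁻⁶·s⁵·A²·cd.
The exponent of s is 5.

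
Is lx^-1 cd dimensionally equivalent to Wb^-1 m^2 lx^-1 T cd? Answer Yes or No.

Yes

Left side:
  lx = lm/m² (illuminance = luminous flux per area),
      = m⁻²·cd.
  So lx⁻¹ = m²·cd⁻¹.
  Combining: lx⁻¹·cd = (m²·cd⁻¹) · cd = m².
Right side:
  Wb = kg·m²·s⁻²·A⁻¹.
  So Wb⁻¹ = kg⁻¹·m⁻²·s²·A.
  lx = m⁻²·cd.
  So lx⁻¹ = m²·cd⁻¹.
  T = kg·s⁻²·A⁻¹.
  Combining: Wb⁻¹·m²·lx⁻¹·T·cd = (kg⁻¹·m⁻²·s²·A) · m² · (m²·cd⁻¹) · (kg·s⁻²·A⁻¹) · cd = m².
Both reduce to m².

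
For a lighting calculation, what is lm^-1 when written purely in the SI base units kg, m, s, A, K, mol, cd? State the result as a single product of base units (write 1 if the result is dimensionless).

cd⁻¹

lm = cd·sr = cd (luminous flux; sr is dimensionless).
So lm⁻¹ = cd⁻¹.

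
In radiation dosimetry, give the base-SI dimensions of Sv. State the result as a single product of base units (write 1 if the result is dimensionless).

m²·s⁻²

Sv = J/kg (equivalent dose = energy per mass),
    = m²·s⁻².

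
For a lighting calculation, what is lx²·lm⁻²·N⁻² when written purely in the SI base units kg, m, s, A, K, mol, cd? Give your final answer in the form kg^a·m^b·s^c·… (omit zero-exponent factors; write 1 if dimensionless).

lx = m⁻²·cd.
So lx² = m⁻⁴·cd².
lm = cd.
So lm⁻² = cd⁻².
N = kg·m·s⁻².
So N⁻² = kg⁻²·m⁻²·s⁴.
Combining: lx²·lm⁻²·N⁻² = (m⁻⁴·cd²) · cd⁻² · (kg⁻²·m⁻²·s⁴) = kg⁻²·m⁻⁶·s⁴.

kg⁻²·m⁻⁶·s⁴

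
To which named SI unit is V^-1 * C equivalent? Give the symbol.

V = W/A (potential = power per current),
    = kg·m²·s⁻³·A⁻¹.
So V⁻¹ = kg⁻¹·m⁻²·s³·A.
C = A·s = s·A (charge = current × time).
Combining: V⁻¹·C = (kg⁻¹·m⁻²·s³·A) · (s·A) = kg⁻¹·m⁻²·s⁴·A².
kg⁻¹·m⁻²·s⁴·A² is the base-SI form of the farad.

F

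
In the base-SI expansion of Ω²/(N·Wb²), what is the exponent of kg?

N = kg·m/s² = kg·m·s⁻² (force = mass × acceleration).
So N⁻¹ = kg⁻¹·m⁻¹·s².
Wb = V·s (flux: a volt is a weber per second),
    = kg·m²·s⁻²·A⁻¹.
So Wb⁻² = kg⁻²·m⁻⁴·s⁴·A².
Ω = V/A (resistance = voltage per current),
    = kg·m²·s⁻³·A⁻².
So Ω² = kg²·m⁴·s⁻⁶·A⁻⁴.
Combining: N⁻¹·Wb⁻²·Ω² = (kg⁻¹·m⁻¹·s²) · (kg⁻²·m⁻⁴·s⁴·A²) · (kg²·m⁴·s⁻⁶·A⁻⁴) = kg⁻¹·m⁻¹·A⁻².
The exponent of kg is -1.

-1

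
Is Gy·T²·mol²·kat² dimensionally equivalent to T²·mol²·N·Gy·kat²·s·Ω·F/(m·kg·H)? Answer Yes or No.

Left side:
  Gy = m²·s⁻².
  T = kg·s⁻²·A⁻¹.
  So T² = kg²·s⁻⁴·A⁻².
  kat = s⁻¹·mol.
  So kat² = s⁻²·mol².
  Combining: Gy·T²·mol²·kat² = (m²·s⁻²) · (kg²·s⁻⁴·A⁻²) · mol² · (s⁻²·mol²) = kg²·m²·s⁻⁸·A⁻²·mol⁴.
Right side:
  T = Wb/m² (flux density = flux per area),
      = kg·s⁻²·A⁻¹.
  So T² = kg²·s⁻⁴·A⁻².
  N = kg·m/s² = kg·m·s⁻² (force = mass × acceleration).
  Gy = J/kg (absorbed dose = energy per mass),
      = m²·s⁻².
  kat = mol/s = s⁻¹·mol (catalytic activity).
  So kat² = s⁻²·mol².
  H = Wb/A (inductance = flux per current),
      = kg·m²·s⁻²·A⁻².
  So H⁻¹ = kg⁻¹·m⁻²·s²·A².
  Ω = V/A (resistance = voltage per current),
      = kg·m²·s⁻³·A⁻².
  F = C/V (capacitance = charge per voltage),
      = A·s/(kg·m²·s⁻³·A⁻¹) (substituting C and V),
      = kg⁻¹·m⁻²·s⁴·A².
  Combining: T²·m⁻¹·mol²·N·Gy·kg⁻¹·kat²·H⁻¹·s·Ω·F = (kg²·s⁻⁴·A⁻²) · m⁻¹ · mol² · (kg·m·s⁻²) · (m²·s⁻²) · kg⁻¹ · (s⁻²·mol²) · (kg⁻¹·m⁻²·s²·A²) · s · (kg·m²·s⁻³·A⁻²) · (kg⁻¹·m⁻²·s⁴·A²) = kg·s⁻⁶·mol⁴.
Left is kg²·m²·s⁻⁸·A⁻²·mol⁴; right is kg·s⁻⁶·mol⁴ — different.

No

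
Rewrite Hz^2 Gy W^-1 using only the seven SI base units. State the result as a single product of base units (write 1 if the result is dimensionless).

kg⁻¹·s⁻¹

Hz = 1/s = s⁻¹ (frequency is cycles per second).
So Hz² = s⁻².
Gy = J/kg (absorbed dose = energy per mass),
    = m²·s⁻².
W = J/s (power = energy per time),
    = kg·m²·s⁻³.
So W⁻¹ = kg⁻¹·m⁻²·s³.
Combining: Hz²·Gy·W⁻¹ = s⁻² · (m²·s⁻²) · (kg⁻¹·m⁻²·s³) = kg⁻¹·s⁻¹.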